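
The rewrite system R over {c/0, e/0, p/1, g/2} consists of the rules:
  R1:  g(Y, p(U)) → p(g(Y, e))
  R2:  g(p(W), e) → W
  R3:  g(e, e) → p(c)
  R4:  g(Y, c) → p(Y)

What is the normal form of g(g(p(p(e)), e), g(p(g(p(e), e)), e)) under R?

e

1. g(g(p(p(e)), e), g(p(g(p(e), e)), e))  →  g(p(e), g(p(g(p(e), e)), e))   [R2 at 1]
2. g(p(e), g(p(g(p(e), e)), e))  →  g(p(e), g(p(e), e))   [R2 at 2]
3. g(p(e), g(p(e), e))  →  g(p(e), e)   [R2 at 2]
4. g(p(e), e)  →  e   [R2 at ε]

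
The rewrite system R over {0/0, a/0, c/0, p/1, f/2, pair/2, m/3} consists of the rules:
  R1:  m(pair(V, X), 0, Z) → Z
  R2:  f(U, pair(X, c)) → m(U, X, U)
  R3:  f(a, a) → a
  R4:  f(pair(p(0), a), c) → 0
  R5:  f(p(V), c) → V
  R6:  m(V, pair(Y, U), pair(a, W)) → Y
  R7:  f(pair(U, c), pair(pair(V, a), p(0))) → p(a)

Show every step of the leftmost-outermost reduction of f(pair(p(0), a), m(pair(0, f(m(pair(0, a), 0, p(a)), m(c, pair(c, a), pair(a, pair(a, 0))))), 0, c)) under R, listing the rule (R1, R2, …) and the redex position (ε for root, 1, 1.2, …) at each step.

1. f(pair(p(0), a), m(pair(0, f(m(pair(0, a), 0, p(a)), m(c, pair(c, a), pair(a, pair(a, 0))))), 0, c))  →  f(pair(p(0), a), c)   [R1 at 2]
2. f(pair(p(0), a), c)  →  0   [R4 at ε]

0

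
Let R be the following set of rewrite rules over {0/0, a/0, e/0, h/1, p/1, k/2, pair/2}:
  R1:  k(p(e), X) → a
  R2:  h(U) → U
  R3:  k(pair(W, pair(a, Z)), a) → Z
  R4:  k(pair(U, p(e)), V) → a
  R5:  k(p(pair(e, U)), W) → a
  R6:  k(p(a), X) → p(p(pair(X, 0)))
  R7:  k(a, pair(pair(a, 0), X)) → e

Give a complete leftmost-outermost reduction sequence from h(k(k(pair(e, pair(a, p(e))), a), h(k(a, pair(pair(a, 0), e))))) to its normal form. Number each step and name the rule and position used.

1. h(k(k(pair(e, pair(a, p(e))), a), h(k(a, pair(pair(a, 0), e)))))  →  k(k(pair(e, pair(a, p(e))), a), h(k(a, pair(pair(a, 0), e))))   [R2 at ε]
2. k(k(pair(e, pair(a, p(e))), a), h(k(a, pair(pair(a, 0), e))))  →  k(p(e), h(k(a, pair(pair(a, 0), e))))   [R3 at 1]
3. k(p(e), h(k(a, pair(pair(a, 0), e))))  →  a   [R1 at ε]

a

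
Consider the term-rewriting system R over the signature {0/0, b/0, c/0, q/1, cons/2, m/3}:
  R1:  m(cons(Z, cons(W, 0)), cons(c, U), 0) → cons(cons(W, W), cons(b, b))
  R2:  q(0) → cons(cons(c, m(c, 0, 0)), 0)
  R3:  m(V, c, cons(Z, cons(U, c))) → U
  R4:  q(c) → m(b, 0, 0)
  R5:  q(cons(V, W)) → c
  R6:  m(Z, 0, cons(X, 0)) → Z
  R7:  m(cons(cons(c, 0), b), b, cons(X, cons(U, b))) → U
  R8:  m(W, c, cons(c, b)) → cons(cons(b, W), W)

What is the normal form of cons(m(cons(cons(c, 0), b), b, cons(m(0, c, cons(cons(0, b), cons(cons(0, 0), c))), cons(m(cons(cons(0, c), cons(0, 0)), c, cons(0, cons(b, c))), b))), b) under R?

cons(b, b)

1. cons(m(cons(cons(c, 0), b), b, cons(m(0, c, cons(cons(0, b), cons(cons(0, 0), c))), cons(m(cons(cons(0, c), cons(0, 0)), c, cons(0, cons(b, c))), b))), b)  →  cons(m(cons(cons(0, c), cons(0, 0)), c, cons(0, cons(b, c))), b)   [R7 at 1]
2. cons(m(cons(cons(0, c), cons(0, 0)), c, cons(0, cons(b, c))), b)  →  cons(b, b)   [R3 at 1]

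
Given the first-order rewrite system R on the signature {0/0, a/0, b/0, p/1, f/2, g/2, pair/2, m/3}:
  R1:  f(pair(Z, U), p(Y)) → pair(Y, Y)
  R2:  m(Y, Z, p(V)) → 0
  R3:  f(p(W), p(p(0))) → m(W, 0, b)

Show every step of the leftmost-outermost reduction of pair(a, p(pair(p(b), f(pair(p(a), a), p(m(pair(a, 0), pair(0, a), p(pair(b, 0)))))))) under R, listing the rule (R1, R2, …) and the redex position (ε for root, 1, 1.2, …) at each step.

1. pair(a, p(pair(p(b), f(pair(p(a), a), p(m(pair(a, 0), pair(0, a), p(pair(b, 0))))))))  →  pair(a, p(pair(p(b), pair(m(pair(a, 0), pair(0, a), p(pair(b, 0))), m(pair(a, 0), pair(0, a), p(pair(b, 0)))))))   [R1 at 2.1.2]
2. pair(a, p(pair(p(b), pair(m(pair(a, 0), pair(0, a), p(pair(b, 0))), m(pair(a, 0), pair(0, a), p(pair(b, 0)))))))  →  pair(a, p(pair(p(b), pair(0, m(pair(a, 0), pair(0, a), p(pair(b, 0)))))))   [R2 at 2.1.2.1]
3. pair(a, p(pair(p(b), pair(0, m(pair(a, 0), pair(0, a), p(pair(b, 0)))))))  →  pair(a, p(pair(p(b), pair(0, 0))))   [R2 at 2.1.2.2]

pair(a, p(pair(p(b), pair(0, 0))))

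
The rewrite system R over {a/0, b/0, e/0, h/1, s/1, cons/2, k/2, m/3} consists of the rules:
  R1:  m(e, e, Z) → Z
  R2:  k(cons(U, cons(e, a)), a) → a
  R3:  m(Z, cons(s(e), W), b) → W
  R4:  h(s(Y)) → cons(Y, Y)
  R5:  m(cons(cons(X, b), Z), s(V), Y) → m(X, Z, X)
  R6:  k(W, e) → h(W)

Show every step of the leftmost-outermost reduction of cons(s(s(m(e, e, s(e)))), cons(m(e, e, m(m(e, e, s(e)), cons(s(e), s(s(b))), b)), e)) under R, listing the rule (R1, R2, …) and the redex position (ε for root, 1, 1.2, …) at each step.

1. cons(s(s(m(e, e, s(e)))), cons(m(e, e, m(m(e, e, s(e)), cons(s(e), s(s(b))), b)), e))  →  cons(s(s(s(e))), cons(m(e, e, m(m(e, e, s(e)), cons(s(e), s(s(b))), b)), e))   [R1 at 1.1.1]
2. cons(s(s(s(e))), cons(m(e, e, m(m(e, e, s(e)), cons(s(e), s(s(b))), b)), e))  →  cons(s(s(s(e))), cons(m(m(e, e, s(e)), cons(s(e), s(s(b))), b), e))   [R1 at 2.1]
3. cons(s(s(s(e))), cons(m(m(e, e, s(e)), cons(s(e), s(s(b))), b), e))  →  cons(s(s(s(e))), cons(s(s(b)), e))   [R3 at 2.1]

cons(s(s(s(e))), cons(s(s(b)), e))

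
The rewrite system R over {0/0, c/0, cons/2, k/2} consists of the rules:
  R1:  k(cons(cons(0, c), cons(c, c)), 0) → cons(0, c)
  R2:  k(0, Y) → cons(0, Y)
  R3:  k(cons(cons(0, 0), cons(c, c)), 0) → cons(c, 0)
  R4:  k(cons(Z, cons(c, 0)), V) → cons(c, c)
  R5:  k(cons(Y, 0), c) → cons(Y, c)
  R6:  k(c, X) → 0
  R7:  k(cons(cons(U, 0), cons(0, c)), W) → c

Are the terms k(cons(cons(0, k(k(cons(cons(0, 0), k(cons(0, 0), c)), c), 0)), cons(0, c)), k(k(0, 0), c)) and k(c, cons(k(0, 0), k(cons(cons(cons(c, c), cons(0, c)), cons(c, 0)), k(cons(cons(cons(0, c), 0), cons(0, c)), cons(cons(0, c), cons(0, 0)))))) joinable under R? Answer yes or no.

no — NF(t₁) = c, NF(t₂) = 0

Reduce t₁ = k(cons(cons(0, k(k(cons(cons(0, 0), k(cons(0, 0), c)), c), 0)), cons(0, c)), k(k(0, 0), c)):
1. k(cons(cons(0, k(k(cons(cons(0, 0), k(cons(0, 0), c)), c), 0)), cons(0, c)), k(k(0, 0), c))  →  k(cons(cons(0, k(k(cons(cons(0, 0), cons(0, c)), c), 0)), cons(0, c)), k(k(0, 0), c))   [R5 at 1.1.2.1.1.2]
2. k(cons(cons(0, k(k(cons(cons(0, 0), cons(0, c)), c), 0)), cons(0, c)), k(k(0, 0), c))  →  k(cons(cons(0, k(c, 0)), cons(0, c)), k(k(0, 0), c))   [R7 at 1.1.2.1]
3. k(cons(cons(0, k(c, 0)), cons(0, c)), k(k(0, 0), c))  →  k(cons(cons(0, 0), cons(0, c)), k(k(0, 0), c))   [R6 at 1.1.2]
4. k(cons(cons(0, 0), cons(0, c)), k(k(0, 0), c))  →  c   [R7 at ε]

Reduce t₂ = k(c, cons(k(0, 0), k(cons(cons(cons(c, c), cons(0, c)), cons(c, 0)), k(cons(cons(cons(0, c), 0), cons(0, c)), cons(cons(0, c), cons(0, 0)))))):
1. k(c, cons(k(0, 0), k(cons(cons(cons(c, c), cons(0, c)), cons(c, 0)), k(cons(cons(cons(0, c), 0), cons(0, c)), cons(cons(0, c), cons(0, 0))))))  →  0   [R6 at ε]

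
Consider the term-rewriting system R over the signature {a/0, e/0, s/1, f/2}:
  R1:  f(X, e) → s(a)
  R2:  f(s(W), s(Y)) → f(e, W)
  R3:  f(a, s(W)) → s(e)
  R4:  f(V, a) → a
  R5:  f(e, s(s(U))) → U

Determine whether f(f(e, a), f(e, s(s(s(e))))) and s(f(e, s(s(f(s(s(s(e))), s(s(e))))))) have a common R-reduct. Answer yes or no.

yes — NF(t₁) = s(e), NF(t₂) = s(e)

Reduce t₁ = f(f(e, a), f(e, s(s(s(e))))):
1. f(f(e, a), f(e, s(s(s(e)))))  →  f(a, f(e, s(s(s(e)))))   [R4 at 1]
2. f(a, f(e, s(s(s(e)))))  →  f(a, s(e))   [R5 at 2]
3. f(a, s(e))  →  s(e)   [R3 at ε]

Reduce t₂ = s(f(e, s(s(f(s(s(s(e))), s(s(e))))))):
1. s(f(e, s(s(f(s(s(s(e))), s(s(e)))))))  →  s(f(s(s(s(e))), s(s(e))))   [R5 at 1]
2. s(f(s(s(s(e))), s(s(e))))  →  s(f(e, s(s(e))))   [R2 at 1]
3. s(f(e, s(s(e))))  →  s(e)   [R5 at 1]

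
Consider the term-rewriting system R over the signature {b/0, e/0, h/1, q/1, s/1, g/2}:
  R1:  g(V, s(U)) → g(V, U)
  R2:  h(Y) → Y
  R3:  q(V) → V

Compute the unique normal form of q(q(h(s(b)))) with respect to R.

1. q(q(h(s(b))))  →  q(h(s(b)))   [R3 at ε]
2. q(h(s(b)))  →  h(s(b))   [R3 at ε]
3. h(s(b))  →  s(b)   [R2 at ε]

s(b)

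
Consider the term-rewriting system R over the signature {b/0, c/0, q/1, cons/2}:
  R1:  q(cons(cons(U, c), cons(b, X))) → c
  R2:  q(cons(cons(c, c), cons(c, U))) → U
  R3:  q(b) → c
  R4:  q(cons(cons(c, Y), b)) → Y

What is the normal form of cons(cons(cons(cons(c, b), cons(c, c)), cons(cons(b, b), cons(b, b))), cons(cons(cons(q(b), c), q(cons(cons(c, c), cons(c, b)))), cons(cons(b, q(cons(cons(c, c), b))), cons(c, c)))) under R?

1. cons(cons(cons(cons(c, b), cons(c, c)), cons(cons(b, b), cons(b, b))), cons(cons(cons(q(b), c), q(cons(cons(c, c), cons(c, b)))), cons(cons(b, q(cons(cons(c, c), b))), cons(c, c))))  →  cons(cons(cons(cons(c, b), cons(c, c)), cons(cons(b, b), cons(b, b))), cons(cons(cons(c, c), q(cons(cons(c, c), cons(c, b)))), cons(cons(b, q(cons(cons(c, c), b))), cons(c, c))))   [R3 at 2.1.1.1]
2. cons(cons(cons(cons(c, b), cons(c, c)), cons(cons(b, b), cons(b, b))), cons(cons(cons(c, c), q(cons(cons(c, c), cons(c, b)))), cons(cons(b, q(cons(cons(c, c), b))), cons(c, c))))  →  cons(cons(cons(cons(c, b), cons(c, c)), cons(cons(b, b), cons(b, b))), cons(cons(cons(c, c), b), cons(cons(b, q(cons(cons(c, c), b))), cons(c, c))))   [R2 at 2.1.2]
3. cons(cons(cons(cons(c, b), cons(c, c)), cons(cons(b, b), cons(b, b))), cons(cons(cons(c, c), b), cons(cons(b, q(cons(cons(c, c), b))), cons(c, c))))  →  cons(cons(cons(cons(c, b), cons(c, c)), cons(cons(b, b), cons(b, b))), cons(cons(cons(c, c), b), cons(cons(b, c), cons(c, c))))   [R4 at 2.2.1.2]

cons(cons(cons(cons(c, b), cons(c, c)), cons(cons(b, b), cons(b, b))), cons(cons(cons(c, c), b), cons(cons(b, c), cons(c, c))))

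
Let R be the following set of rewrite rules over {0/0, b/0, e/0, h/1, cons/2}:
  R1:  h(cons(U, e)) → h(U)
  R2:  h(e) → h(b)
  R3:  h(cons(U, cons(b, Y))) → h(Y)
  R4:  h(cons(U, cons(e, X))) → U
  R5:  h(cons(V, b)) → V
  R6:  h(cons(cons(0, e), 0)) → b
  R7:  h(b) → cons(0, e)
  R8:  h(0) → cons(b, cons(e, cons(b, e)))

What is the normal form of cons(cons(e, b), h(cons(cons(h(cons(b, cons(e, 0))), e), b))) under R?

1. cons(cons(e, b), h(cons(cons(h(cons(b, cons(e, 0))), e), b)))  →  cons(cons(e, b), cons(h(cons(b, cons(e, 0))), e))   [R5 at 2]
2. cons(cons(e, b), cons(h(cons(b, cons(e, 0))), e))  →  cons(cons(e, b), cons(b, e))   [R4 at 2.1]

cons(cons(e, b), cons(b, e))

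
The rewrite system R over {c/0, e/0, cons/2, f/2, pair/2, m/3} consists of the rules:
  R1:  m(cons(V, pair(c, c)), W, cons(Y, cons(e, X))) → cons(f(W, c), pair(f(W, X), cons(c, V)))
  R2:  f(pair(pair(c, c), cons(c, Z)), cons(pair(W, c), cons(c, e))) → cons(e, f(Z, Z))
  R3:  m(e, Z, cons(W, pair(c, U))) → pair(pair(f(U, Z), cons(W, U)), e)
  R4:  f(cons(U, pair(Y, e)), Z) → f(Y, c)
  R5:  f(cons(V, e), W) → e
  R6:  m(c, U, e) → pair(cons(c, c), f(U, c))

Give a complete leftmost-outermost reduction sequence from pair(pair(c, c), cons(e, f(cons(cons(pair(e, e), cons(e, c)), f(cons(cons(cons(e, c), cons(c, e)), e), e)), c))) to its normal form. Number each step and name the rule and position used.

pair(pair(c, c), cons(e, e))

1. pair(pair(c, c), cons(e, f(cons(cons(pair(e, e), cons(e, c)), f(cons(cons(cons(e, c), cons(c, e)), e), e)), c)))  →  pair(pair(c, c), cons(e, f(cons(cons(pair(e, e), cons(e, c)), e), c)))   [R5 at 2.2.1.2]
2. pair(pair(c, c), cons(e, f(cons(cons(pair(e, e), cons(e, c)), e), c)))  →  pair(pair(c, c), cons(e, e))   [R5 at 2.2]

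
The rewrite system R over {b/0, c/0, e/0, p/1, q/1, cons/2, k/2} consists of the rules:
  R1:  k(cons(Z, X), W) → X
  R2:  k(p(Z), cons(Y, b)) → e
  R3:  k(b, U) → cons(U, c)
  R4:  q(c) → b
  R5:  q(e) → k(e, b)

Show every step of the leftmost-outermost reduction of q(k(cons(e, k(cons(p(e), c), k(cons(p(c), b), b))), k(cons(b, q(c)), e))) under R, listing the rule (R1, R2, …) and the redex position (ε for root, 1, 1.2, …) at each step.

1. q(k(cons(e, k(cons(p(e), c), k(cons(p(c), b), b))), k(cons(b, q(c)), e)))  →  q(k(cons(p(e), c), k(cons(p(c), b), b)))   [R1 at 1]
2. q(k(cons(p(e), c), k(cons(p(c), b), b)))  →  q(c)   [R1 at 1]
3. q(c)  →  b   [R4 at ε]

b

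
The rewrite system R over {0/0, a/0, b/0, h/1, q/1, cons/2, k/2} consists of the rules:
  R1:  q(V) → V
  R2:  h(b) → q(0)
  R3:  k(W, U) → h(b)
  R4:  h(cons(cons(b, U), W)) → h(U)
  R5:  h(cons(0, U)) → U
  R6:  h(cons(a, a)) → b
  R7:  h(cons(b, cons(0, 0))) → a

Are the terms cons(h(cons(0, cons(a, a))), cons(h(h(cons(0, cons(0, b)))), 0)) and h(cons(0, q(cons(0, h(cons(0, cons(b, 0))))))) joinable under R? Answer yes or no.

no — NF(t₁) = cons(cons(a, a), cons(b, 0)), NF(t₂) = cons(0, cons(b, 0))

Reduce t₁ = cons(h(cons(0, cons(a, a))), cons(h(h(cons(0, cons(0, b)))), 0)):
1. cons(h(cons(0, cons(a, a))), cons(h(h(cons(0, cons(0, b)))), 0))  →  cons(cons(a, a), cons(h(h(cons(0, cons(0, b)))), 0))   [R5 at 1]
2. cons(cons(a, a), cons(h(h(cons(0, cons(0, b)))), 0))  →  cons(cons(a, a), cons(h(cons(0, b)), 0))   [R5 at 2.1.1]
3. cons(cons(a, a), cons(h(cons(0, b)), 0))  →  cons(cons(a, a), cons(b, 0))   [R5 at 2.1]

Reduce t₂ = h(cons(0, q(cons(0, h(cons(0, cons(b, 0))))))):
1. h(cons(0, q(cons(0, h(cons(0, cons(b, 0)))))))  →  q(cons(0, h(cons(0, cons(b, 0)))))   [R5 at ε]
2. q(cons(0, h(cons(0, cons(b, 0)))))  →  cons(0, h(cons(0, cons(b, 0))))   [R1 at ε]
3. cons(0, h(cons(0, cons(b, 0))))  →  cons(0, cons(b, 0))   [R5 at 2]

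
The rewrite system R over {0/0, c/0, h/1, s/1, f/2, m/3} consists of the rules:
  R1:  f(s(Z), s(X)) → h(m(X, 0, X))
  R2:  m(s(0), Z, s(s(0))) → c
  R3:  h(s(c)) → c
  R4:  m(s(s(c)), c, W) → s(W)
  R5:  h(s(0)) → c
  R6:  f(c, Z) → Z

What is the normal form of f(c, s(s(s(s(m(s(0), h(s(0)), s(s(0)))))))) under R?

1. f(c, s(s(s(s(m(s(0), h(s(0)), s(s(0))))))))  →  s(s(s(s(m(s(0), h(s(0)), s(s(0)))))))   [R6 at ε]
2. s(s(s(s(m(s(0), h(s(0)), s(s(0)))))))  →  s(s(s(s(c))))   [R2 at 1.1.1.1]

s(s(s(s(c))))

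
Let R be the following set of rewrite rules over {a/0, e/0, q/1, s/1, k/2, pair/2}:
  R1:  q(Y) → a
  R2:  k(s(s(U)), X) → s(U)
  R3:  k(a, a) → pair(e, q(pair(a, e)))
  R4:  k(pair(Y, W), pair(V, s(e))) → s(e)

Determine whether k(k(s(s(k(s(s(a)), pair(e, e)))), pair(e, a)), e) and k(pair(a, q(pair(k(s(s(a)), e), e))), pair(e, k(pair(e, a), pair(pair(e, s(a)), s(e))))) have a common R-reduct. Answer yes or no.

Reduce t₁ = k(k(s(s(k(s(s(a)), pair(e, e)))), pair(e, a)), e):
1. k(k(s(s(k(s(s(a)), pair(e, e)))), pair(e, a)), e)  →  k(s(k(s(s(a)), pair(e, e))), e)   [R2 at 1]
2. k(s(k(s(s(a)), pair(e, e))), e)  →  k(s(s(a)), e)   [R2 at 1.1]
3. k(s(s(a)), e)  →  s(a)   [R2 at ε]

Reduce t₂ = k(pair(a, q(pair(k(s(s(a)), e), e))), pair(e, k(pair(e, a), pair(pair(e, s(a)), s(e))))):
1. k(pair(a, q(pair(k(s(s(a)), e), e))), pair(e, k(pair(e, a), pair(pair(e, s(a)), s(e)))))  →  k(pair(a, a), pair(e, k(pair(e, a), pair(pair(e, s(a)), s(e)))))   [R1 at 1.2]
2. k(pair(a, a), pair(e, k(pair(e, a), pair(pair(e, s(a)), s(e)))))  →  k(pair(a, a), pair(e, s(e)))   [R4 at 2.2]
3. k(pair(a, a), pair(e, s(e)))  →  s(e)   [R4 at ε]

no — NF(t₁) = s(a), NF(t₂) = s(e)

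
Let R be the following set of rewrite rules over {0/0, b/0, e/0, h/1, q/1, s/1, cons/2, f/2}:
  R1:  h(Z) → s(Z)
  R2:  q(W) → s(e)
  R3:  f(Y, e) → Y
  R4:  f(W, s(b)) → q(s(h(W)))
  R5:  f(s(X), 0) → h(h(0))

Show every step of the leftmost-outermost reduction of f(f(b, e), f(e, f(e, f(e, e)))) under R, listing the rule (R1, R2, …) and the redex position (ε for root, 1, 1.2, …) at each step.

b

1. f(f(b, e), f(e, f(e, f(e, e))))  →  f(b, f(e, f(e, f(e, e))))   [R3 at 1]
2. f(b, f(e, f(e, f(e, e))))  →  f(b, f(e, f(e, e)))   [R3 at 2.2.2]
3. f(b, f(e, f(e, e)))  →  f(b, f(e, e))   [R3 at 2.2]
4. f(b, f(e, e))  →  f(b, e)   [R3 at 2]
5. f(b, e)  →  b   [R3 at ε]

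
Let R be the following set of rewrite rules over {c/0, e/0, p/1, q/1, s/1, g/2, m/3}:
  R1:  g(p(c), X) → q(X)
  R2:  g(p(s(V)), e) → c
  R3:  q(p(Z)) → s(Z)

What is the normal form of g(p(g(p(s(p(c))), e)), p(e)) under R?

s(e)

1. g(p(g(p(s(p(c))), e)), p(e))  →  g(p(c), p(e))   [R2 at 1.1]
2. g(p(c), p(e))  →  q(p(e))   [R1 at ε]
3. q(p(e))  →  s(e)   [R3 at ε]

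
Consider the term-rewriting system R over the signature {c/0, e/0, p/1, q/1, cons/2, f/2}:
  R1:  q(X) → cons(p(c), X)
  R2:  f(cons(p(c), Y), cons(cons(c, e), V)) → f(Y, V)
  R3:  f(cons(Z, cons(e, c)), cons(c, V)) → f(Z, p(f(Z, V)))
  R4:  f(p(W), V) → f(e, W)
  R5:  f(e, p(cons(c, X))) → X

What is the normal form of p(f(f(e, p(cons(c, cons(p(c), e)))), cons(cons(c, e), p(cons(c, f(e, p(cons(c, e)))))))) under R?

1. p(f(f(e, p(cons(c, cons(p(c), e)))), cons(cons(c, e), p(cons(c, f(e, p(cons(c, e))))))))  →  p(f(cons(p(c), e), cons(cons(c, e), p(cons(c, f(e, p(cons(c, e))))))))   [R5 at 1.1]
2. p(f(cons(p(c), e), cons(cons(c, e), p(cons(c, f(e, p(cons(c, e))))))))  →  p(f(e, p(cons(c, f(e, p(cons(c, e)))))))   [R2 at 1]
3. p(f(e, p(cons(c, f(e, p(cons(c, e)))))))  →  p(f(e, p(cons(c, e))))   [R5 at 1]
4. p(f(e, p(cons(c, e))))  →  p(e)   [R5 at 1]

p(e)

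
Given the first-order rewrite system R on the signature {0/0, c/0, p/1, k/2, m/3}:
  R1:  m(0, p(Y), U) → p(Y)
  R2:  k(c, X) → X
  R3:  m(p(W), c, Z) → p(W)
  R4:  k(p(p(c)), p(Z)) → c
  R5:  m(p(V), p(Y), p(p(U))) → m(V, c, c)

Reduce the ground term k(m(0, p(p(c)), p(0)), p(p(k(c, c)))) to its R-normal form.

c

1. k(m(0, p(p(c)), p(0)), p(p(k(c, c))))  →  k(p(p(c)), p(p(k(c, c))))   [R1 at 1]
2. k(p(p(c)), p(p(k(c, c))))  →  c   [R4 at ε]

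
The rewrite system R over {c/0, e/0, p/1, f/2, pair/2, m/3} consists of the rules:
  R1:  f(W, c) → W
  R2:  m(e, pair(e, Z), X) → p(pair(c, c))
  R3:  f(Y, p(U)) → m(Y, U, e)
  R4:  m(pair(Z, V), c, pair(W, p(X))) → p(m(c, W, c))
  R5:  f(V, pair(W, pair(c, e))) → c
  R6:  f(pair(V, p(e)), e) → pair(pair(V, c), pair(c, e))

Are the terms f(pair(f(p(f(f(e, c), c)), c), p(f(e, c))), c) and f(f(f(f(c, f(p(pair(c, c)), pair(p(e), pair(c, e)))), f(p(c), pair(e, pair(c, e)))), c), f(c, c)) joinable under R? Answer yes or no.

no — NF(t₁) = pair(p(e), p(e)), NF(t₂) = c

Reduce t₁ = f(pair(f(p(f(f(e, c), c)), c), p(f(e, c))), c):
1. f(pair(f(p(f(f(e, c), c)), c), p(f(e, c))), c)  →  pair(f(p(f(f(e, c), c)), c), p(f(e, c)))   [R1 at ε]
2. pair(f(p(f(f(e, c), c)), c), p(f(e, c)))  →  pair(p(f(f(e, c), c)), p(f(e, c)))   [R1 at 1]
3. pair(p(f(f(e, c), c)), p(f(e, c)))  →  pair(p(f(e, c)), p(f(e, c)))   [R1 at 1.1]
4. pair(p(f(e, c)), p(f(e, c)))  →  pair(p(e), p(f(e, c)))   [R1 at 1.1]
5. pair(p(e), p(f(e, c)))  →  pair(p(e), p(e))   [R1 at 2.1]

Reduce t₂ = f(f(f(f(c, f(p(pair(c, c)), pair(p(e), pair(c, e)))), f(p(c), pair(e, pair(c, e)))), c), f(c, c)):
1. f(f(f(f(c, f(p(pair(c, c)), pair(p(e), pair(c, e)))), f(p(c), pair(e, pair(c, e)))), c), f(c, c))  →  f(f(f(c, f(p(pair(c, c)), pair(p(e), pair(c, e)))), f(p(c), pair(e, pair(c, e)))), f(c, c))   [R1 at 1]
2. f(f(f(c, f(p(pair(c, c)), pair(p(e), pair(c, e)))), f(p(c), pair(e, pair(c, e)))), f(c, c))  →  f(f(f(c, c), f(p(c), pair(e, pair(c, e)))), f(c, c))   [R5 at 1.1.2]
3. f(f(f(c, c), f(p(c), pair(e, pair(c, e)))), f(c, c))  →  f(f(c, f(p(c), pair(e, pair(c, e)))), f(c, c))   [R1 at 1.1]
4. f(f(c, f(p(c), pair(e, pair(c, e)))), f(c, c))  →  f(f(c, c), f(c, c))   [R5 at 1.2]
5. f(f(c, c), f(c, c))  →  f(c, f(c, c))   [R1 at 1]
6. f(c, f(c, c))  →  f(c, c)   [R1 at 2]
7. f(c, c)  →  c   [R1 at ε]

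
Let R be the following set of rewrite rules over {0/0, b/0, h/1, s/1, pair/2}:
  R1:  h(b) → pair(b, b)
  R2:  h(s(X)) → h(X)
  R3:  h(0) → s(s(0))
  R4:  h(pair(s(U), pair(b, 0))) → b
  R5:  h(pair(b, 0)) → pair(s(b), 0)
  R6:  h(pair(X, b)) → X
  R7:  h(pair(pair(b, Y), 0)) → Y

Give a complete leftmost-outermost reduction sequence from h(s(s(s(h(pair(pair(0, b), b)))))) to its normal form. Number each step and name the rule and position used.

1. h(s(s(s(h(pair(pair(0, b), b))))))  →  h(s(s(h(pair(pair(0, b), b)))))   [R2 at ε]
2. h(s(s(h(pair(pair(0, b), b)))))  →  h(s(h(pair(pair(0, b), b))))   [R2 at ε]
3. h(s(h(pair(pair(0, b), b))))  →  h(h(pair(pair(0, b), b)))   [R2 at ε]
4. h(h(pair(pair(0, b), b)))  →  h(pair(0, b))   [R6 at 1]
5. h(pair(0, b))  →  0   [R6 at ε]

0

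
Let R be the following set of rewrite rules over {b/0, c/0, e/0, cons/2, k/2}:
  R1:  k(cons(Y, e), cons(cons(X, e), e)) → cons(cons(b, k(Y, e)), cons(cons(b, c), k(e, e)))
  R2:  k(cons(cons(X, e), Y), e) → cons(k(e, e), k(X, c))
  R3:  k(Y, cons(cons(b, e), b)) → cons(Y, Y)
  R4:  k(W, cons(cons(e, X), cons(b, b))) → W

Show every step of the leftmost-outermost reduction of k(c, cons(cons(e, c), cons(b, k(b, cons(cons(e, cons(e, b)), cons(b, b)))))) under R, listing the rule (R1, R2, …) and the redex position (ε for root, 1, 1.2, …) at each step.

c

1. k(c, cons(cons(e, c), cons(b, k(b, cons(cons(e, cons(e, b)), cons(b, b))))))  →  k(c, cons(cons(e, c), cons(b, b)))   [R4 at 2.2.2]
2. k(c, cons(cons(e, c), cons(b, b)))  →  c   [R4 at ε]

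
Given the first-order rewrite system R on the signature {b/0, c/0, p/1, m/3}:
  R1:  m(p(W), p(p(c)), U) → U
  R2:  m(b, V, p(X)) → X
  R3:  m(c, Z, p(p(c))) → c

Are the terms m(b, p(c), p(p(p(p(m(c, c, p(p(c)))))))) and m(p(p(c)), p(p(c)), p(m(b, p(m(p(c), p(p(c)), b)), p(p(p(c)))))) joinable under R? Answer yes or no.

Reduce t₁ = m(b, p(c), p(p(p(p(m(c, c, p(p(c)))))))):
1. m(b, p(c), p(p(p(p(m(c, c, p(p(c))))))))  →  p(p(p(m(c, c, p(p(c))))))   [R2 at ε]
2. p(p(p(m(c, c, p(p(c))))))  →  p(p(p(c)))   [R3 at 1.1.1]

Reduce t₂ = m(p(p(c)), p(p(c)), p(m(b, p(m(p(c), p(p(c)), b)), p(p(p(c)))))):
1. m(p(p(c)), p(p(c)), p(m(b, p(m(p(c), p(p(c)), b)), p(p(p(c))))))  →  p(m(b, p(m(p(c), p(p(c)), b)), p(p(p(c)))))   [R1 at ε]
2. p(m(b, p(m(p(c), p(p(c)), b)), p(p(p(c)))))  →  p(p(p(c)))   [R2 at 1]

yes — NF(t₁) = p(p(p(c))), NF(t₂) = p(p(p(c)))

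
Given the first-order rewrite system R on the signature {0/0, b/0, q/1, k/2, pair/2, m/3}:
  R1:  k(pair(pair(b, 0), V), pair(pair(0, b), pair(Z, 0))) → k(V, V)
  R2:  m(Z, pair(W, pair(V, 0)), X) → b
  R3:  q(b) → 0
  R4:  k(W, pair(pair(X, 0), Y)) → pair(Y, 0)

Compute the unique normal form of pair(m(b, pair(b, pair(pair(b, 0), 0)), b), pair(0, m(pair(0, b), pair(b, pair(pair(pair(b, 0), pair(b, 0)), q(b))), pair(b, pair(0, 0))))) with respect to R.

pair(b, pair(0, b))

1. pair(m(b, pair(b, pair(pair(b, 0), 0)), b), pair(0, m(pair(0, b), pair(b, pair(pair(pair(b, 0), pair(b, 0)), q(b))), pair(b, pair(0, 0)))))  →  pair(b, pair(0, m(pair(0, b), pair(b, pair(pair(pair(b, 0), pair(b, 0)), q(b))), pair(b, pair(0, 0)))))   [R2 at 1]
2. pair(b, pair(0, m(pair(0, b), pair(b, pair(pair(pair(b, 0), pair(b, 0)), q(b))), pair(b, pair(0, 0)))))  →  pair(b, pair(0, m(pair(0, b), pair(b, pair(pair(pair(b, 0), pair(b, 0)), 0)), pair(b, pair(0, 0)))))   [R3 at 2.2.2.2.2]
3. pair(b, pair(0, m(pair(0, b), pair(b, pair(pair(pair(b, 0), pair(b, 0)), 0)), pair(b, pair(0, 0)))))  →  pair(b, pair(0, b))   [R2 at 2.2]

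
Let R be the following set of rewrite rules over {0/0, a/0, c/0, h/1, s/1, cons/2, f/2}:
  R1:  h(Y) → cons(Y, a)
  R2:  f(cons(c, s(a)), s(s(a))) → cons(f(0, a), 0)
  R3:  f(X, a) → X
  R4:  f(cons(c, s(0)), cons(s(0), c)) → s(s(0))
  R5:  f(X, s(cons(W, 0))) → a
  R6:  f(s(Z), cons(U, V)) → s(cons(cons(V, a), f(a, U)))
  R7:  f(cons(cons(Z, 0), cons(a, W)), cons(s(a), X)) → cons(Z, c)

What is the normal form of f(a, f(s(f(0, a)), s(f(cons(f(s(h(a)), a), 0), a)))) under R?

1. f(a, f(s(f(0, a)), s(f(cons(f(s(h(a)), a), 0), a))))  →  f(a, f(s(0), s(f(cons(f(s(h(a)), a), 0), a))))   [R3 at 2.1.1]
2. f(a, f(s(0), s(f(cons(f(s(h(a)), a), 0), a))))  →  f(a, f(s(0), s(cons(f(s(h(a)), a), 0))))   [R3 at 2.2.1]
3. f(a, f(s(0), s(cons(f(s(h(a)), a), 0))))  →  f(a, a)   [R5 at 2]
4. f(a, a)  →  a   [R3 at ε]

a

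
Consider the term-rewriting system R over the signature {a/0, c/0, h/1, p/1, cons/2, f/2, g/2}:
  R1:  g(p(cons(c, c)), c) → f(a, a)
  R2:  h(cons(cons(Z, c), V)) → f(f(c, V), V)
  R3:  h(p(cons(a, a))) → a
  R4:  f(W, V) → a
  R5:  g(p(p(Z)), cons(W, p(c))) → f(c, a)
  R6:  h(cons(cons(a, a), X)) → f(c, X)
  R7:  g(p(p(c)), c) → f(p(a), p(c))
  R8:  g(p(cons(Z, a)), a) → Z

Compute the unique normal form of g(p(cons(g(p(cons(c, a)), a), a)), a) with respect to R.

c

1. g(p(cons(g(p(cons(c, a)), a), a)), a)  →  g(p(cons(c, a)), a)   [R8 at ε]
2. g(p(cons(c, a)), a)  →  c   [R8 at ε]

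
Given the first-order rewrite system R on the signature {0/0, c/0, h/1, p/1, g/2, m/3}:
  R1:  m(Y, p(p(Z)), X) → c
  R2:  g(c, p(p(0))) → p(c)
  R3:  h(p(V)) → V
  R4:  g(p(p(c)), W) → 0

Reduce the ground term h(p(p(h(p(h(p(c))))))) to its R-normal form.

p(c)

1. h(p(p(h(p(h(p(c)))))))  →  p(h(p(h(p(c)))))   [R3 at ε]
2. p(h(p(h(p(c)))))  →  p(h(p(c)))   [R3 at 1]
3. p(h(p(c)))  →  p(c)   [R3 at 1]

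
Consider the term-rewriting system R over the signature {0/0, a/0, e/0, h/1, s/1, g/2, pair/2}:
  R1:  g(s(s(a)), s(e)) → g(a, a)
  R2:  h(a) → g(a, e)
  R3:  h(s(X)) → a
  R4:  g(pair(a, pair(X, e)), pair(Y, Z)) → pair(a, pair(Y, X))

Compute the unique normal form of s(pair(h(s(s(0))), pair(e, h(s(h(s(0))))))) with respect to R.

s(pair(a, pair(e, a)))

1. s(pair(h(s(s(0))), pair(e, h(s(h(s(0)))))))  →  s(pair(a, pair(e, h(s(h(s(0)))))))   [R3 at 1.1]
2. s(pair(a, pair(e, h(s(h(s(0)))))))  →  s(pair(a, pair(e, a)))   [R3 at 1.2.2]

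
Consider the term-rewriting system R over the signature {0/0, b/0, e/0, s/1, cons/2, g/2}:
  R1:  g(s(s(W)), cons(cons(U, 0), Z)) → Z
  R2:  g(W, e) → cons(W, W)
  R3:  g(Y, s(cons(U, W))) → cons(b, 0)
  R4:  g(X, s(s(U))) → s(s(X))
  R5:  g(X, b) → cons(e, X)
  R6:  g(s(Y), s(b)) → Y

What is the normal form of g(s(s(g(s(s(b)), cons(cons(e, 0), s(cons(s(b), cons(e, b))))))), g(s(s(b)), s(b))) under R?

1. g(s(s(g(s(s(b)), cons(cons(e, 0), s(cons(s(b), cons(e, b))))))), g(s(s(b)), s(b)))  →  g(s(s(s(cons(s(b), cons(e, b))))), g(s(s(b)), s(b)))   [R1 at 1.1.1]
2. g(s(s(s(cons(s(b), cons(e, b))))), g(s(s(b)), s(b)))  →  g(s(s(s(cons(s(b), cons(e, b))))), s(b))   [R6 at 2]
3. g(s(s(s(cons(s(b), cons(e, b))))), s(b))  →  s(s(cons(s(b), cons(e, b))))   [R6 at ε]

s(s(cons(s(b), cons(e, b))))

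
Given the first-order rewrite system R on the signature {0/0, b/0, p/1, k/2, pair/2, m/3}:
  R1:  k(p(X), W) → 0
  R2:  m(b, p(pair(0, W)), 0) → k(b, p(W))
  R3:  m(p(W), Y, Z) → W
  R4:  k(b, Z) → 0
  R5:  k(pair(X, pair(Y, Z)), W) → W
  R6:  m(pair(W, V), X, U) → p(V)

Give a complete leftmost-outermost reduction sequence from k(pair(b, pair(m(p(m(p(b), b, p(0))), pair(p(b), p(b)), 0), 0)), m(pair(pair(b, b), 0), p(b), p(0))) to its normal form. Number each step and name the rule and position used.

p(0)

1. k(pair(b, pair(m(p(m(p(b), b, p(0))), pair(p(b), p(b)), 0), 0)), m(pair(pair(b, b), 0), p(b), p(0)))  →  m(pair(pair(b, b), 0), p(b), p(0))   [R5 at ε]
2. m(pair(pair(b, b), 0), p(b), p(0))  →  p(0)   [R6 at ε]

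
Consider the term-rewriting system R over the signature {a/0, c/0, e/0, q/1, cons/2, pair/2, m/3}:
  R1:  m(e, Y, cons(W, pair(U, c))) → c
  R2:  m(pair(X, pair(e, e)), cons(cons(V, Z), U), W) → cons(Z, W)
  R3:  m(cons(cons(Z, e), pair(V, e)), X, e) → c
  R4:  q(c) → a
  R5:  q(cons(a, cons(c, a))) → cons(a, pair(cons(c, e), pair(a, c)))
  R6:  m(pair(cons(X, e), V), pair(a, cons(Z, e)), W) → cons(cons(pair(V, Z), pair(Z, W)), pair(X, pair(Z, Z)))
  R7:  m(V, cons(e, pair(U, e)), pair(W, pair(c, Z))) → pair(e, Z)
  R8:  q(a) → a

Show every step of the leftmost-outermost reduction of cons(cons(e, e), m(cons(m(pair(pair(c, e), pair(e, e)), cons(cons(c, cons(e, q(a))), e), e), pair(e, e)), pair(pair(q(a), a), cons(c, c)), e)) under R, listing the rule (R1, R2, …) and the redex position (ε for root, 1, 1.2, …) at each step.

1. cons(cons(e, e), m(cons(m(pair(pair(c, e), pair(e, e)), cons(cons(c, cons(e, q(a))), e), e), pair(e, e)), pair(pair(q(a), a), cons(c, c)), e))  →  cons(cons(e, e), m(cons(cons(cons(e, q(a)), e), pair(e, e)), pair(pair(q(a), a), cons(c, c)), e))   [R2 at 2.1.1]
2. cons(cons(e, e), m(cons(cons(cons(e, q(a)), e), pair(e, e)), pair(pair(q(a), a), cons(c, c)), e))  →  cons(cons(e, e), c)   [R3 at 2]

cons(cons(e, e), c)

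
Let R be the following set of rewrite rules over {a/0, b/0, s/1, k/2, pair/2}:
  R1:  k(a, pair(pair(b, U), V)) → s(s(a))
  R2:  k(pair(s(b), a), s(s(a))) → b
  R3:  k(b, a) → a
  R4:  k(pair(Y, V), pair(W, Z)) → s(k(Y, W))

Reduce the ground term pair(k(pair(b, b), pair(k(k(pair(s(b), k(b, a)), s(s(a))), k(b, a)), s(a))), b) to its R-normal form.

1. pair(k(pair(b, b), pair(k(k(pair(s(b), k(b, a)), s(s(a))), k(b, a)), s(a))), b)  →  pair(s(k(b, k(k(pair(s(b), k(b, a)), s(s(a))), k(b, a)))), b)   [R4 at 1]
2. pair(s(k(b, k(k(pair(s(b), k(b, a)), s(s(a))), k(b, a)))), b)  →  pair(s(k(b, k(k(pair(s(b), a), s(s(a))), k(b, a)))), b)   [R3 at 1.1.2.1.1.2]
3. pair(s(k(b, k(k(pair(s(b), a), s(s(a))), k(b, a)))), b)  →  pair(s(k(b, k(b, k(b, a)))), b)   [R2 at 1.1.2.1]
4. pair(s(k(b, k(b, k(b, a)))), b)  →  pair(s(k(b, k(b, a))), b)   [R3 at 1.1.2.2]
5. pair(s(k(b, k(b, a))), b)  →  pair(s(k(b, a)), b)   [R3 at 1.1.2]
6. pair(s(k(b, a)), b)  →  pair(s(a), b)   [R3 at 1.1]

pair(s(a), b)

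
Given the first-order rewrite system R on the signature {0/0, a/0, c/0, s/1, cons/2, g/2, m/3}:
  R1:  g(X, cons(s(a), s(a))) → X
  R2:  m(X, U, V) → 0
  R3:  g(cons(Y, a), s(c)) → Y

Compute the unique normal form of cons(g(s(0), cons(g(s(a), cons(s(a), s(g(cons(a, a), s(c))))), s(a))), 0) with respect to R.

cons(s(0), 0)

1. cons(g(s(0), cons(g(s(a), cons(s(a), s(g(cons(a, a), s(c))))), s(a))), 0)  →  cons(g(s(0), cons(g(s(a), cons(s(a), s(a))), s(a))), 0)   [R3 at 1.2.1.2.2.1]
2. cons(g(s(0), cons(g(s(a), cons(s(a), s(a))), s(a))), 0)  →  cons(g(s(0), cons(s(a), s(a))), 0)   [R1 at 1.2.1]
3. cons(g(s(0), cons(s(a), s(a))), 0)  →  cons(s(0), 0)   [R1 at 1]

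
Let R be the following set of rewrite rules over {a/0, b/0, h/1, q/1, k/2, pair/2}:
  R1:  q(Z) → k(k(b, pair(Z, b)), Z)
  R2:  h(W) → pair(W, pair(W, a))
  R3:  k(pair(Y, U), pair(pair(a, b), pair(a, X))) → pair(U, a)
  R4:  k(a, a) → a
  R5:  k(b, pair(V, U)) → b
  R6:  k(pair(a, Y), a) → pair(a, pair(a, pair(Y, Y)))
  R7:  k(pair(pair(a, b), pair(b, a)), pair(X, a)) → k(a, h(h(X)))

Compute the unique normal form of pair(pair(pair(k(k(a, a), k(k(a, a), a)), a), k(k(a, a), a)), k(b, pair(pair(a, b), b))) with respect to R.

1. pair(pair(pair(k(k(a, a), k(k(a, a), a)), a), k(k(a, a), a)), k(b, pair(pair(a, b), b)))  →  pair(pair(pair(k(a, k(k(a, a), a)), a), k(k(a, a), a)), k(b, pair(pair(a, b), b)))   [R4 at 1.1.1.1]
2. pair(pair(pair(k(a, k(k(a, a), a)), a), k(k(a, a), a)), k(b, pair(pair(a, b), b)))  →  pair(pair(pair(k(a, k(a, a)), a), k(k(a, a), a)), k(b, pair(pair(a, b), b)))   [R4 at 1.1.1.2.1]
3. pair(pair(pair(k(a, k(a, a)), a), k(k(a, a), a)), k(b, pair(pair(a, b), b)))  →  pair(pair(pair(k(a, a), a), k(k(a, a), a)), k(b, pair(pair(a, b), b)))   [R4 at 1.1.1.2]
4. pair(pair(pair(k(a, a), a), k(k(a, a), a)), k(b, pair(pair(a, b), b)))  →  pair(pair(pair(a, a), k(k(a, a), a)), k(b, pair(pair(a, b), b)))   [R4 at 1.1.1]
5. pair(pair(pair(a, a), k(k(a, a), a)), k(b, pair(pair(a, b), b)))  →  pair(pair(pair(a, a), k(a, a)), k(b, pair(pair(a, b), b)))   [R4 at 1.2.1]
6. pair(pair(pair(a, a), k(a, a)), k(b, pair(pair(a, b), b)))  →  pair(pair(pair(a, a), a), k(b, pair(pair(a, b), b)))   [R4 at 1.2]
7. pair(pair(pair(a, a), a), k(b, pair(pair(a, b), b)))  →  pair(pair(pair(a, a), a), b)   [R5 at 2]

pair(pair(pair(a, a), a), b)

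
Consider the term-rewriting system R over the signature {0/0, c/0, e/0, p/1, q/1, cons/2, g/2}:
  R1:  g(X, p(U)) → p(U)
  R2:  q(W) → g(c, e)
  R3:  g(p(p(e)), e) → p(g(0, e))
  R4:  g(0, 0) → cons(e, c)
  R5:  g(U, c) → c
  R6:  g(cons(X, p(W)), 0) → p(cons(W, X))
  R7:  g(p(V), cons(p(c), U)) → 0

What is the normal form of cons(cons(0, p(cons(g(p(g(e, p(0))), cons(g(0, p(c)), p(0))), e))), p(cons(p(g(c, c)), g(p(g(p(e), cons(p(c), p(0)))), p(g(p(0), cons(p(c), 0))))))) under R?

cons(cons(0, p(cons(0, e))), p(cons(p(c), p(0))))

1. cons(cons(0, p(cons(g(p(g(e, p(0))), cons(g(0, p(c)), p(0))), e))), p(cons(p(g(c, c)), g(p(g(p(e), cons(p(c), p(0)))), p(g(p(0), cons(p(c), 0)))))))  →  cons(cons(0, p(cons(g(p(p(0)), cons(g(0, p(c)), p(0))), e))), p(cons(p(g(c, c)), g(p(g(p(e), cons(p(c), p(0)))), p(g(p(0), cons(p(c), 0)))))))   [R1 at 1.2.1.1.1.1]
2. cons(cons(0, p(cons(g(p(p(0)), cons(g(0, p(c)), p(0))), e))), p(cons(p(g(c, c)), g(p(g(p(e), cons(p(c), p(0)))), p(g(p(0), cons(p(c), 0)))))))  →  cons(cons(0, p(cons(g(p(p(0)), cons(p(c), p(0))), e))), p(cons(p(g(c, c)), g(p(g(p(e), cons(p(c), p(0)))), p(g(p(0), cons(p(c), 0)))))))   [R1 at 1.2.1.1.2.1]
3. cons(cons(0, p(cons(g(p(p(0)), cons(p(c), p(0))), e))), p(cons(p(g(c, c)), g(p(g(p(e), cons(p(c), p(0)))), p(g(p(0), cons(p(c), 0)))))))  →  cons(cons(0, p(cons(0, e))), p(cons(p(g(c, c)), g(p(g(p(e), cons(p(c), p(0)))), p(g(p(0), cons(p(c), 0)))))))   [R7 at 1.2.1.1]
4. cons(cons(0, p(cons(0, e))), p(cons(p(g(c, c)), g(p(g(p(e), cons(p(c), p(0)))), p(g(p(0), cons(p(c), 0)))))))  →  cons(cons(0, p(cons(0, e))), p(cons(p(c), g(p(g(p(e), cons(p(c), p(0)))), p(g(p(0), cons(p(c), 0)))))))   [R5 at 2.1.1.1]
5. cons(cons(0, p(cons(0, e))), p(cons(p(c), g(p(g(p(e), cons(p(c), p(0)))), p(g(p(0), cons(p(c), 0)))))))  →  cons(cons(0, p(cons(0, e))), p(cons(p(c), p(g(p(0), cons(p(c), 0))))))   [R1 at 2.1.2]
6. cons(cons(0, p(cons(0, e))), p(cons(p(c), p(g(p(0), cons(p(c), 0))))))  →  cons(cons(0, p(cons(0, e))), p(cons(p(c), p(0))))   [R7 at 2.1.2.1]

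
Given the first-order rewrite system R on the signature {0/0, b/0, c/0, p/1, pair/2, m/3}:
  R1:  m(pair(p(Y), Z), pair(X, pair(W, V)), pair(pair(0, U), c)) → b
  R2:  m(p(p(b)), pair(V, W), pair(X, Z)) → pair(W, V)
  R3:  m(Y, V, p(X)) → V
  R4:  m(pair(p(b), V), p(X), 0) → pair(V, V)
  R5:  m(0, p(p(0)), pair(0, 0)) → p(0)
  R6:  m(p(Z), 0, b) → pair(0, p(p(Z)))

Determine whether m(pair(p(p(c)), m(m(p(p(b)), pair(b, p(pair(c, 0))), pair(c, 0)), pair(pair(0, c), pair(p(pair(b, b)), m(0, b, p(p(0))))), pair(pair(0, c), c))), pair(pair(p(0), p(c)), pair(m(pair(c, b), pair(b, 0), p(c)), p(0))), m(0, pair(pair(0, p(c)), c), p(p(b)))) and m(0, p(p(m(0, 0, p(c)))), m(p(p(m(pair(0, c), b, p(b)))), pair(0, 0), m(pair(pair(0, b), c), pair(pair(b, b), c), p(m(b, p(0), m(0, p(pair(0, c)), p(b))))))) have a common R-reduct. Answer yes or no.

no — NF(t₁) = b, NF(t₂) = p(0)

Reduce t₁ = m(pair(p(p(c)), m(m(p(p(b)), pair(b, p(pair(c, 0))), pair(c, 0)), pair(pair(0, c), pair(p(pair(b, b)), m(0, b, p(p(0))))), pair(pair(0, c), c))), pair(pair(p(0), p(c)), pair(m(pair(c, b), pair(b, 0), p(c)), p(0))), m(0, pair(pair(0, p(c)), c), p(p(b)))):
1. m(pair(p(p(c)), m(m(p(p(b)), pair(b, p(pair(c, 0))), pair(c, 0)), pair(pair(0, c), pair(p(pair(b, b)), m(0, b, p(p(0))))), pair(pair(0, c), c))), pair(pair(p(0), p(c)), pair(m(pair(c, b), pair(b, 0), p(c)), p(0))), m(0, pair(pair(0, p(c)), c), p(p(b))))  →  m(pair(p(p(c)), m(pair(p(pair(c, 0)), b), pair(pair(0, c), pair(p(pair(b, b)), m(0, b, p(p(0))))), pair(pair(0, c), c))), pair(pair(p(0), p(c)), pair(m(pair(c, b), pair(b, 0), p(c)), p(0))), m(0, pair(pair(0, p(c)), c), p(p(b))))   [R2 at 1.2.1]
2. m(pair(p(p(c)), m(pair(p(pair(c, 0)), b), pair(pair(0, c), pair(p(pair(b, b)), m(0, b, p(p(0))))), pair(pair(0, c), c))), pair(pair(p(0), p(c)), pair(m(pair(c, b), pair(b, 0), p(c)), p(0))), m(0, pair(pair(0, p(c)), c), p(p(b))))  →  m(pair(p(p(c)), b), pair(pair(p(0), p(c)), pair(m(pair(c, b), pair(b, 0), p(c)), p(0))), m(0, pair(pair(0, p(c)), c), p(p(b))))   [R1 at 1.2]
3. m(pair(p(p(c)), b), pair(pair(p(0), p(c)), pair(m(pair(c, b), pair(b, 0), p(c)), p(0))), m(0, pair(pair(0, p(c)), c), p(p(b))))  →  m(pair(p(p(c)), b), pair(pair(p(0), p(c)), pair(pair(b, 0), p(0))), m(0, pair(pair(0, p(c)), c), p(p(b))))   [R3 at 2.2.1]
4. m(pair(p(p(c)), b), pair(pair(p(0), p(c)), pair(pair(b, 0), p(0))), m(0, pair(pair(0, p(c)), c), p(p(b))))  →  m(pair(p(p(c)), b), pair(pair(p(0), p(c)), pair(pair(b, 0), p(0))), pair(pair(0, p(c)), c))   [R3 at 3]
5. m(pair(p(p(c)), b), pair(pair(p(0), p(c)), pair(pair(b, 0), p(0))), pair(pair(0, p(c)), c))  →  b   [R1 at ε]

Reduce t₂ = m(0, p(p(m(0, 0, p(c)))), m(p(p(m(pair(0, c), b, p(b)))), pair(0, 0), m(pair(pair(0, b), c), pair(pair(b, b), c), p(m(b, p(0), m(0, p(pair(0, c)), p(b))))))):
1. m(0, p(p(m(0, 0, p(c)))), m(p(p(m(pair(0, c), b, p(b)))), pair(0, 0), m(pair(pair(0, b), c), pair(pair(b, b), c), p(m(b, p(0), m(0, p(pair(0, c)), p(b)))))))  →  m(0, p(p(0)), m(p(p(m(pair(0, c), b, p(b)))), pair(0, 0), m(pair(pair(0, b), c), pair(pair(b, b), c), p(m(b, p(0), m(0, p(pair(0, c)), p(b)))))))   [R3 at 2.1.1]
2. m(0, p(p(0)), m(p(p(m(pair(0, c), b, p(b)))), pair(0, 0), m(pair(pair(0, b), c), pair(pair(b, b), c), p(m(b, p(0), m(0, p(pair(0, c)), p(b)))))))  →  m(0, p(p(0)), m(p(p(b)), pair(0, 0), m(pair(pair(0, b), c), pair(pair(b, b), c), p(m(b, p(0), m(0, p(pair(0, c)), p(b)))))))   [R3 at 3.1.1.1]
3. m(0, p(p(0)), m(p(p(b)), pair(0, 0), m(pair(pair(0, b), c), pair(pair(b, b), c), p(m(b, p(0), m(0, p(pair(0, c)), p(b)))))))  →  m(0, p(p(0)), m(p(p(b)), pair(0, 0), pair(pair(b, b), c)))   [R3 at 3.3]
4. m(0, p(p(0)), m(p(p(b)), pair(0, 0), pair(pair(b, b), c)))  →  m(0, p(p(0)), pair(0, 0))   [R2 at 3]
5. m(0, p(p(0)), pair(0, 0))  →  p(0)   [R5 at ε]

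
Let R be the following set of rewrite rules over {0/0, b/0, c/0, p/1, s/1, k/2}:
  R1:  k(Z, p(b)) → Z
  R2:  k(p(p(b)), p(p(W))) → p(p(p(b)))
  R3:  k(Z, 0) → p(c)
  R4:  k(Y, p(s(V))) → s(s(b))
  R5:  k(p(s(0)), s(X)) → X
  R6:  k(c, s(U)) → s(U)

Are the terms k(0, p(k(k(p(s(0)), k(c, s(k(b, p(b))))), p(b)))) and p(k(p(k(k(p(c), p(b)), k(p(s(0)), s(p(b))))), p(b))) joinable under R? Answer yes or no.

Reduce t₁ = k(0, p(k(k(p(s(0)), k(c, s(k(b, p(b))))), p(b)))):
1. k(0, p(k(k(p(s(0)), k(c, s(k(b, p(b))))), p(b))))  →  k(0, p(k(p(s(0)), k(c, s(k(b, p(b)))))))   [R1 at 2.1]
2. k(0, p(k(p(s(0)), k(c, s(k(b, p(b)))))))  →  k(0, p(k(p(s(0)), s(k(b, p(b))))))   [R6 at 2.1.2]
3. k(0, p(k(p(s(0)), s(k(b, p(b))))))  →  k(0, p(k(b, p(b))))   [R5 at 2.1]
4. k(0, p(k(b, p(b))))  →  k(0, p(b))   [R1 at 2.1]
5. k(0, p(b))  →  0   [R1 at ε]

Reduce t₂ = p(k(p(k(k(p(c), p(b)), k(p(s(0)), s(p(b))))), p(b))):
1. p(k(p(k(k(p(c), p(b)), k(p(s(0)), s(p(b))))), p(b)))  →  p(p(k(k(p(c), p(b)), k(p(s(0)), s(p(b))))))   [R1 at 1]
2. p(p(k(k(p(c), p(b)), k(p(s(0)), s(p(b))))))  →  p(p(k(p(c), k(p(s(0)), s(p(b))))))   [R1 at 1.1.1]
3. p(p(k(p(c), k(p(s(0)), s(p(b))))))  →  p(p(k(p(c), p(b))))   [R5 at 1.1.2]
4. p(p(k(p(c), p(b))))  →  p(p(p(c)))   [R1 at 1.1]

no — NF(t₁) = 0, NF(t₂) = p(p(p(c)))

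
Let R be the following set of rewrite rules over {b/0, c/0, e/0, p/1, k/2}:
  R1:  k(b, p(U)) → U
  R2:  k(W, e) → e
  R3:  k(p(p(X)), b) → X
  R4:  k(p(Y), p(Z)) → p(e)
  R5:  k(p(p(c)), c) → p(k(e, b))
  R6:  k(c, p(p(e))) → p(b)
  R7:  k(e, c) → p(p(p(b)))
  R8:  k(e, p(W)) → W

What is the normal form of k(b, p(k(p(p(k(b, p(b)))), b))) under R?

1. k(b, p(k(p(p(k(b, p(b)))), b)))  →  k(p(p(k(b, p(b)))), b)   [R1 at ε]
2. k(p(p(k(b, p(b)))), b)  →  k(b, p(b))   [R3 at ε]
3. k(b, p(b))  →  b   [R1 at ε]

b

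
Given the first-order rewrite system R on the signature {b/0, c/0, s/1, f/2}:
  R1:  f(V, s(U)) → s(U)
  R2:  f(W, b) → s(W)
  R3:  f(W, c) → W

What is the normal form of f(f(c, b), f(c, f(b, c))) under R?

1. f(f(c, b), f(c, f(b, c)))  →  f(s(c), f(c, f(b, c)))   [R2 at 1]
2. f(s(c), f(c, f(b, c)))  →  f(s(c), f(c, b))   [R3 at 2.2]
3. f(s(c), f(c, b))  →  f(s(c), s(c))   [R2 at 2]
4. f(s(c), s(c))  →  s(c)   [R1 at ε]

s(c)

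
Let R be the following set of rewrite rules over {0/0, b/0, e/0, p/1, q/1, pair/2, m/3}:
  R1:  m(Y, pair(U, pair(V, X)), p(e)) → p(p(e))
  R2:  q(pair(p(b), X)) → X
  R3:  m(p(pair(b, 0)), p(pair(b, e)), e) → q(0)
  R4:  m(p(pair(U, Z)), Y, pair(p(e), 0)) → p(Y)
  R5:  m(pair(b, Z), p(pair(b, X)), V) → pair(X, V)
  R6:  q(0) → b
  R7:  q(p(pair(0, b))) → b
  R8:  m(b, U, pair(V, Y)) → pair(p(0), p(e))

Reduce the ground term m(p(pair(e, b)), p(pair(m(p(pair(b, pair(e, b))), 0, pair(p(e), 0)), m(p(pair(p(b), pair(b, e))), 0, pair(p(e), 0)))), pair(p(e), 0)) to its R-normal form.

1. m(p(pair(e, b)), p(pair(m(p(pair(b, pair(e, b))), 0, pair(p(e), 0)), m(p(pair(p(b), pair(b, e))), 0, pair(p(e), 0)))), pair(p(e), 0))  →  p(p(pair(m(p(pair(b, pair(e, b))), 0, pair(p(e), 0)), m(p(pair(p(b), pair(b, e))), 0, pair(p(e), 0)))))   [R4 at ε]
2. p(p(pair(m(p(pair(b, pair(e, b))), 0, pair(p(e), 0)), m(p(pair(p(b), pair(b, e))), 0, pair(p(e), 0)))))  →  p(p(pair(p(0), m(p(pair(p(b), pair(b, e))), 0, pair(p(e), 0)))))   [R4 at 1.1.1]
3. p(p(pair(p(0), m(p(pair(p(b), pair(b, e))), 0, pair(p(e), 0)))))  →  p(p(pair(p(0), p(0))))   [R4 at 1.1.2]

p(p(pair(p(0), p(0))))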